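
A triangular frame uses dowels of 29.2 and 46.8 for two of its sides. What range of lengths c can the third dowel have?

By the triangle inequality, c must be less than 29.2 + 46.8 = 76.0 and greater than |29.2 − 46.8| = 17.6.

17.6 < c < 76.0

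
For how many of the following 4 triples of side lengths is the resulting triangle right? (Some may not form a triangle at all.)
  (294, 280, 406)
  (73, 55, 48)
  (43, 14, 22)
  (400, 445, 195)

(294,280,406): 280²+294² = 164836 = 406² → right
(73,55,48): 48²+55² = 5329 = 73² → right
(43,14,22): 14+22 ≤ 43, not a triangle
(400,445,195): 195²+400² = 198025 = 445² → right
3 of the 4 are right.

3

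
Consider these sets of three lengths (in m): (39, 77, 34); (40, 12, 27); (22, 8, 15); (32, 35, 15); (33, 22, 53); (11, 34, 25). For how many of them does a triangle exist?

4

(34,39,77): 34+39 ≤ 77 → not valid
(12,27,40): 12+27 ≤ 40 → not valid
(8,15,22): 8+15 > 22 → valid
(15,32,35): 15+32 > 35 → valid
(22,33,53): 22+33 > 53 → valid
(11,25,34): 11+25 > 34 → valid
4 of the 6 triples form a triangle.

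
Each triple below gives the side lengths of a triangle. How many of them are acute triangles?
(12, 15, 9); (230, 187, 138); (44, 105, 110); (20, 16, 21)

3

(12,15,9): 9²+12² = 225 = 15² → right
(230,187,138): 138²+187² = 54013 > 52900 = 230² → acute
(44,105,110): 44²+105² = 12961 > 12100 = 110² → acute
(20,16,21): 16²+20² = 656 > 441 = 21² → acute
3 of the 4 are acute.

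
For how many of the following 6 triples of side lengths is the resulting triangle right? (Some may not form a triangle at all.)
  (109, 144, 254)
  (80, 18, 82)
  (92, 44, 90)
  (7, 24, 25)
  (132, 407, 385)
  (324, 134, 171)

3

(109,144,254): 109+144 ≤ 254, not a triangle
(80,18,82): 18²+80² = 6724 = 82² → right
(92,44,90): 44²+90² = 10036 > 8464 = 92² → acute
(7,24,25): 7²+24² = 625 = 25² → right
(132,407,385): 132²+385² = 165649 = 407² → right
(324,134,171): 134+171 ≤ 324, not a triangle
3 of the 6 are right.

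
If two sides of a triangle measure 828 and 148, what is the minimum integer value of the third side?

The third side must be strictly greater than |828 − 148| = 680.
The smallest integer above 680 is 681.

681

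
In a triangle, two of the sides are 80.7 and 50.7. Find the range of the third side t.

30.0 < t < 131.4

By the triangle inequality, t must be less than 80.7 + 50.7 = 131.4 and greater than |80.7 − 50.7| = 30.0.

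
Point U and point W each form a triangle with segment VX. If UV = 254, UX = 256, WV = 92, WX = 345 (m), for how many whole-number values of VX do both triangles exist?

183

From triangle UVX: 2 < VX < 510.
From triangle WVX: 253 < VX < 437.
Intersection: 253 < VX < 437, so integers 254 through 436: 183 values.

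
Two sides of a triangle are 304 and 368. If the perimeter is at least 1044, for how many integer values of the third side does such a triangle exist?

Triangle inequality: 64 < x < 672. Perimeter ≥ 1044 gives x ≥ 1044 − 304 − 368 = 372.
So 372 ≤ x < 672; integers 372 through 671: 300 values.

300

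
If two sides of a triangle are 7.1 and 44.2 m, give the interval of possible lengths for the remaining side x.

By the triangle inequality, x must be less than 7.1 + 44.2 = 51.3 and greater than |7.1 − 44.2| = 37.1.

37.1 < x < 51.3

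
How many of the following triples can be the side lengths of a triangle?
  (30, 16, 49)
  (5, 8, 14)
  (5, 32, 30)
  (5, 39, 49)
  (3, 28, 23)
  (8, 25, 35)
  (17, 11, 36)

1

(16,30,49): 16+30 ≤ 49 → not valid
(5,8,14): 5+8 ≤ 14 → not valid
(5,30,32): 5+30 > 32 → valid
(5,39,49): 5+39 ≤ 49 → not valid
(3,23,28): 3+23 ≤ 28 → not valid
(8,25,35): 8+25 ≤ 35 → not valid
(11,17,36): 11+17 ≤ 36 → not valid
1 of the 7 triples forms a triangle.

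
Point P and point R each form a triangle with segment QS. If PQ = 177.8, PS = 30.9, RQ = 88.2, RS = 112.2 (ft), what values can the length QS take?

From triangle PQS: |177.8 − 30.9| < QS < 177.8 + 30.9, i.e. 146.9 < QS < 208.7.
From triangle RQS: 24.0 < QS < 200.4.
Both must hold, so QS lies in the intersection.

146.9 < QS < 200.4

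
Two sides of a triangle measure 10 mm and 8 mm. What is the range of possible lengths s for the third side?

By the triangle inequality, s must be less than 10 + 8 = 18 and greater than |10 − 8| = 2.

2 < s < 18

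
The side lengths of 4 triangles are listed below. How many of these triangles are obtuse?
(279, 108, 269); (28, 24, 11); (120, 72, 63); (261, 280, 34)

(279,108,269): 108²+269² = 84025 > 77841 = 279² → acute
(28,24,11): 11²+24² = 697 < 784 = 28² → obtuse
(120,72,63): 63²+72² = 9153 < 14400 = 120² → obtuse
(261,280,34): 34²+261² = 69277 < 78400 = 280² → obtuse
3 of the 4 are obtuse.

3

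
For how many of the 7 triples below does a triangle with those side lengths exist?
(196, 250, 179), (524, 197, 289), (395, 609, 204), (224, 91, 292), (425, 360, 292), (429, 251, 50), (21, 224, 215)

(179,196,250): 179+196 > 250 → valid
(197,289,524): 197+289 ≤ 524 → not valid
(204,395,609): 204+395 ≤ 609 → not valid
(91,224,292): 91+224 > 292 → valid
(292,360,425): 292+360 > 425 → valid
(50,251,429): 50+251 ≤ 429 → not valid
(21,215,224): 21+215 > 224 → valid
4 of the 7 triples form a triangle.

4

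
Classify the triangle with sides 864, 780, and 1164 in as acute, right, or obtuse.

Compare the square of the longest side to the sum of squares of the other two: 780² + 864² = 1354896 = 1164².

right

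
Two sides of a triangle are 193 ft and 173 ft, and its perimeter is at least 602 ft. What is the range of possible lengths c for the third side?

Triangle inequality alone gives 20 < c < 366.
The perimeter condition gives c ≥ 602 − 193 − 173 = 236.
Intersecting the two: 236 ≤ c < 366.

236 ≤ c < 366 ft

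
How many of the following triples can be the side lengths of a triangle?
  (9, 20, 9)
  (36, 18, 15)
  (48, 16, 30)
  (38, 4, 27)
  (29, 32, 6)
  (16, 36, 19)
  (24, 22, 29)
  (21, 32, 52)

(9,9,20): 9+9 ≤ 20 → not valid
(15,18,36): 15+18 ≤ 36 → not valid
(16,30,48): 16+30 ≤ 48 → not valid
(4,27,38): 4+27 ≤ 38 → not valid
(6,29,32): 6+29 > 32 → valid
(16,19,36): 16+19 ≤ 36 → not valid
(22,24,29): 22+24 > 29 → valid
(21,32,52): 21+32 > 52 → valid
3 of the 8 triples form a triangle.

3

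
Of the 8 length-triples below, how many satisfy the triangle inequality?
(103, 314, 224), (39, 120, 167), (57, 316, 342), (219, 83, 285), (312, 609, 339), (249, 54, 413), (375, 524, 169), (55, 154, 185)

6

(103,224,314): 103+224 > 314 → valid
(39,120,167): 39+120 ≤ 167 → not valid
(57,316,342): 57+316 > 342 → valid
(83,219,285): 83+219 > 285 → valid
(312,339,609): 312+339 > 609 → valid
(54,249,413): 54+249 ≤ 413 → not valid
(169,375,524): 169+375 > 524 → valid
(55,154,185): 55+154 > 185 → valid
6 of the 8 triples form a triangle.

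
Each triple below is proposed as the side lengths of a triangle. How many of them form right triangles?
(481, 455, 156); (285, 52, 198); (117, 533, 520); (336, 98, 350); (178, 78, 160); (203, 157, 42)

4

(481,455,156): 156²+455² = 231361 = 481² → right
(285,52,198): 52+198 ≤ 285, not a triangle
(117,533,520): 117²+520² = 284089 = 533² → right
(336,98,350): 98²+336² = 122500 = 350² → right
(178,78,160): 78²+160² = 31684 = 178² → right
(203,157,42): 42+157 ≤ 203, not a triangle
4 of the 6 are right.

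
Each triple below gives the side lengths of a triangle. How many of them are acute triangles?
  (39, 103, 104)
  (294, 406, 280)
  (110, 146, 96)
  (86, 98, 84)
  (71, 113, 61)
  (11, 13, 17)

3

(39,103,104): 39²+103² = 12130 > 10816 = 104² → acute
(294,406,280): 280²+294² = 164836 = 406² → right
(110,146,96): 96²+110² = 21316 = 146² → right
(86,98,84): 84²+86² = 14452 > 9604 = 98² → acute
(71,113,61): 61²+71² = 8762 < 12769 = 113² → obtuse
(11,13,17): 11²+13² = 290 > 289 = 17² → acute
3 of the 6 are acute.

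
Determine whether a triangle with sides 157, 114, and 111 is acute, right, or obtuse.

acute

Compare the square of the longest side to the sum of squares of the other two: 111² + 114² = 25317 > 24649 = 157².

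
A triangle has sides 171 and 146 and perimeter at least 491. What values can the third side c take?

174 ≤ c < 317

Triangle inequality alone gives 25 < c < 317.
The perimeter condition gives c ≥ 491 − 171 − 146 = 174.
Intersecting the two: 174 ≤ c < 317.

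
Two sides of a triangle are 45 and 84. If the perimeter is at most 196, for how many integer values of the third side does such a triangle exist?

Triangle inequality: 39 < x < 129. Perimeter ≤ 196 gives x ≤ 196 − 45 − 84 = 67.
So 39 < x ≤ 67; integers 40 through 67: 28 values.

28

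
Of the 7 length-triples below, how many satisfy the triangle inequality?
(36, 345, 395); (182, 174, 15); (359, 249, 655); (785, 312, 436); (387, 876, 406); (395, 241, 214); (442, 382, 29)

(36,345,395): 36+345 ≤ 395 → not valid
(15,174,182): 15+174 > 182 → valid
(249,359,655): 249+359 ≤ 655 → not valid
(312,436,785): 312+436 ≤ 785 → not valid
(387,406,876): 387+406 ≤ 876 → not valid
(214,241,395): 214+241 > 395 → valid
(29,382,442): 29+382 ≤ 442 → not valid
2 of the 7 triples form a triangle.

2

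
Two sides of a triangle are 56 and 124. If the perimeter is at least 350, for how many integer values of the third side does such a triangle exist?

10

Triangle inequality: 68 < x < 180. Perimeter ≥ 350 gives x ≥ 350 − 56 − 124 = 170.
So 170 ≤ x < 180; integers 170 through 179: 10 values.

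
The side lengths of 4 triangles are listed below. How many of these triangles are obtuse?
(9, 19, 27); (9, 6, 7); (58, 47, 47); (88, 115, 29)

2

(9,19,27): 9²+19² = 442 < 729 = 27² → obtuse
(9,6,7): 6²+7² = 85 > 81 = 9² → acute
(58,47,47): 47²+47² = 4418 > 3364 = 58² → acute
(88,115,29): 29²+88² = 8585 < 13225 = 115² → obtuse
2 of the 4 are obtuse.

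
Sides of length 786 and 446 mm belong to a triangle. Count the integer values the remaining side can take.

891

The third side lies in the open interval (340, 1232).
Integers from 341 to 1231 inclusive: 1231 − 341 + 1 = 891.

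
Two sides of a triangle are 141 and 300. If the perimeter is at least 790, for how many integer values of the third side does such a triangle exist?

Triangle inequality: 159 < x < 441. Perimeter ≥ 790 gives x ≥ 790 − 141 − 300 = 349.
So 349 ≤ x < 441; integers 349 through 440: 92 values.

92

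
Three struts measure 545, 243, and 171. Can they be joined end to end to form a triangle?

No

The longest side is 545, but the other two sum to only 414.
414 < 545, so the triangle inequality fails.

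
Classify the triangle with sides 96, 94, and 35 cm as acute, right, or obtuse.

acute

Compare the square of the longest side to the sum of squares of the other two: 35² + 94² = 10061 > 9216 = 96².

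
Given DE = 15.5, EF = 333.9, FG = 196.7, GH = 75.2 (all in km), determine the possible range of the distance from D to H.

46.5 ≤ DH ≤ 621.3 km

The maximum is all hops collinear in one direction: 15.5 + 333.9 + 196.7 + 75.2 = 621.3.
The longest hop is 333.9; the others sum to 287.4. Folding the others back against it leaves at least 333.9 − 287.4 = 46.5.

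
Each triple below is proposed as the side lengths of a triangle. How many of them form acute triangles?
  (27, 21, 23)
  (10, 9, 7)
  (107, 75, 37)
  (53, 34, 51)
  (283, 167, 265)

(27,21,23): 21²+23² = 970 > 729 = 27² → acute
(10,9,7): 7²+9² = 130 > 100 = 10² → acute
(107,75,37): 37²+75² = 6994 < 11449 = 107² → obtuse
(53,34,51): 34²+51² = 3757 > 2809 = 53² → acute
(283,167,265): 167²+265² = 98114 > 80089 = 283² → acute
4 of the 5 are acute.

4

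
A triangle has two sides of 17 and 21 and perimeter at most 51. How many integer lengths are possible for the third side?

Triangle inequality: 4 < x < 38. Perimeter ≤ 51 gives x ≤ 51 − 17 − 21 = 13.
So 4 < x ≤ 13; integers 5 through 13: 9 values.

9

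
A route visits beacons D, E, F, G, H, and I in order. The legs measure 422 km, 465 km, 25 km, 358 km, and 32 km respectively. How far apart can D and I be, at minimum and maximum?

The maximum is all hops collinear in one direction: 422 + 465 + 25 + 358 + 32 = 1302.
The longest hop is 465; the others sum to 837. Since 465 ≤ 837, the path can fold back on itself completely, so the minimum distance is 0.

0 ≤ DI ≤ 1302 km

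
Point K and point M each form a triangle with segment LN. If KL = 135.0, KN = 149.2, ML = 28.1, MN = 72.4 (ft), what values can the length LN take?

44.3 < LN < 100.5

From triangle KLN: |135.0 − 149.2| < LN < 135.0 + 149.2, i.e. 14.2 < LN < 284.2.
From triangle MLN: 44.3 < LN < 100.5.
Both must hold, so LN lies in the intersection.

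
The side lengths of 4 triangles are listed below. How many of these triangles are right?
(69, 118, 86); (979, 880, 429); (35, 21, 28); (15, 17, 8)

(69,118,86): 69²+86² = 12157 < 13924 = 118² → obtuse
(979,880,429): 429²+880² = 958441 = 979² → right
(35,21,28): 21²+28² = 1225 = 35² → right
(15,17,8): 8²+15² = 289 = 17² → right
3 of the 4 are right.

3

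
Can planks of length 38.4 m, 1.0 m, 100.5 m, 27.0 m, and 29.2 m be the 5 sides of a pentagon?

No

For a pentagon, each side must be shorter than the sum of the others.
Here the longest side is 100.5, but the remaining 4 sides sum to only 95.6.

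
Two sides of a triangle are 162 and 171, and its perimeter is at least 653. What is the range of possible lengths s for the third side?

320 ≤ s < 333

Triangle inequality alone gives 9 < s < 333.
The perimeter condition gives s ≥ 653 − 162 − 171 = 320.
Intersecting the two: 320 ≤ s < 333.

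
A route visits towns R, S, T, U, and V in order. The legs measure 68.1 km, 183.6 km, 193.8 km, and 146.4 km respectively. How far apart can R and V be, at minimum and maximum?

0 ≤ RV ≤ 591.9 km

The maximum is all hops collinear in one direction: 68.1 + 183.6 + 193.8 + 146.4 = 591.9.
The longest hop is 193.8; the others sum to 398.1. Since 193.8 ≤ 398.1, the path can fold back on itself completely, so the minimum distance is 0.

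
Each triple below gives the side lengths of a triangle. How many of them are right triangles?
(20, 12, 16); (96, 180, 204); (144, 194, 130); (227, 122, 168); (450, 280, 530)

4

(20,12,16): 12²+16² = 400 = 20² → right
(96,180,204): 96²+180² = 41616 = 204² → right
(144,194,130): 130²+144² = 37636 = 194² → right
(227,122,168): 122²+168² = 43108 < 51529 = 227² → obtuse
(450,280,530): 280²+450² = 280900 = 530² → right
4 of the 5 are right.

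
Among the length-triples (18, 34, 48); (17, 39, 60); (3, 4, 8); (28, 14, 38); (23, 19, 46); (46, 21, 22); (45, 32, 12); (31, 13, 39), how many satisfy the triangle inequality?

(18,34,48): 18+34 > 48 → valid
(17,39,60): 17+39 ≤ 60 → not valid
(3,4,8): 3+4 ≤ 8 → not valid
(14,28,38): 14+28 > 38 → valid
(19,23,46): 19+23 ≤ 46 → not valid
(21,22,46): 21+22 ≤ 46 → not valid
(12,32,45): 12+32 ≤ 45 → not valid
(13,31,39): 13+31 > 39 → valid
3 of the 8 triples form a triangle.

3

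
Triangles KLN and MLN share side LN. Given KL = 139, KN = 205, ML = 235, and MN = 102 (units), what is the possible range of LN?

133 < LN < 337

From triangle KLN: |139 − 205| < LN < 139 + 205, i.e. 66 < LN < 344.
From triangle MLN: 133 < LN < 337.
Both must hold, so LN lies in the intersection.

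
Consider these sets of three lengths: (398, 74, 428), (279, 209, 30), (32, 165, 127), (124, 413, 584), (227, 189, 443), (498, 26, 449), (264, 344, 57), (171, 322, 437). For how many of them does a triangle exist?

(74,398,428): 74+398 > 428 → valid
(30,209,279): 30+209 ≤ 279 → not valid
(32,127,165): 32+127 ≤ 165 → not valid
(124,413,584): 124+413 ≤ 584 → not valid
(189,227,443): 189+227 ≤ 443 → not valid
(26,449,498): 26+449 ≤ 498 → not valid
(57,264,344): 57+264 ≤ 344 → not valid
(171,322,437): 171+322 > 437 → valid
2 of the 8 triples form a triangle.

2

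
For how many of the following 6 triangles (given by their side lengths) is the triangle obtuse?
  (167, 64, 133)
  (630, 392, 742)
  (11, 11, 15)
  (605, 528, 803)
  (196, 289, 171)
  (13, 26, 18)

(167,64,133): 64²+133² = 21785 < 27889 = 167² → obtuse
(630,392,742): 392²+630² = 550564 = 742² → right
(11,11,15): 11²+11² = 242 > 225 = 15² → acute
(605,528,803): 528²+605² = 644809 = 803² → right
(196,289,171): 171²+196² = 67657 < 83521 = 289² → obtuse
(13,26,18): 13²+18² = 493 < 676 = 26² → obtuse
3 of the 6 are obtuse.

3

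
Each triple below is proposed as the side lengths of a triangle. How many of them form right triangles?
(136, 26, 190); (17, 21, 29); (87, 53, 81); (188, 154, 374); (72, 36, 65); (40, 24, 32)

1

(136,26,190): 26+136 ≤ 190, not a triangle
(17,21,29): 17²+21² = 730 < 841 = 29² → obtuse
(87,53,81): 53²+81² = 9370 > 7569 = 87² → acute
(188,154,374): 154+188 ≤ 374, not a triangle
(72,36,65): 36²+65² = 5521 > 5184 = 72² → acute
(40,24,32): 24²+32² = 1600 = 40² → right
1 of the 6 is right.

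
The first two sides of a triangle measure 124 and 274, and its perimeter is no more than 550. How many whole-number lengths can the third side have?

Triangle inequality: 150 < x < 398. Perimeter ≤ 550 gives x ≤ 550 − 124 − 274 = 152.
So 150 < x ≤ 152; integers 151 through 152: 2 values.

2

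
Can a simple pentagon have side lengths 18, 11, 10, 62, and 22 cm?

No

For a pentagon, each side must be shorter than the sum of the others.
Here the longest side is 62, but the remaining 4 sides sum to only 61.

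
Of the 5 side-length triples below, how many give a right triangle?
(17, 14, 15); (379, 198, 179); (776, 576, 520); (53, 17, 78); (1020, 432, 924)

(17,14,15): 14²+15² = 421 > 289 = 17² → acute
(379,198,179): 179+198 ≤ 379, not a triangle
(776,576,520): 520²+576² = 602176 = 776² → right
(53,17,78): 17+53 ≤ 78, not a triangle
(1020,432,924): 432²+924² = 1040400 = 1020² → right
2 of the 5 are right.

2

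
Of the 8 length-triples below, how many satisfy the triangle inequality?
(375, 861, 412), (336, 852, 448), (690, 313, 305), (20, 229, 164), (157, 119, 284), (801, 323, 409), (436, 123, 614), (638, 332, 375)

(375,412,861): 375+412 ≤ 861 → not valid
(336,448,852): 336+448 ≤ 852 → not valid
(305,313,690): 305+313 ≤ 690 → not valid
(20,164,229): 20+164 ≤ 229 → not valid
(119,157,284): 119+157 ≤ 284 → not valid
(323,409,801): 323+409 ≤ 801 → not valid
(123,436,614): 123+436 ≤ 614 → not valid
(332,375,638): 332+375 > 638 → valid
1 of the 8 triples forms a triangle.

1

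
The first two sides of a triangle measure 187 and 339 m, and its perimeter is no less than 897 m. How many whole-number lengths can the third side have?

Triangle inequality: 152 < x < 526. Perimeter ≥ 897 gives x ≥ 897 − 187 − 339 = 371.
So 371 ≤ x < 526; integers 371 through 525: 155 values.

155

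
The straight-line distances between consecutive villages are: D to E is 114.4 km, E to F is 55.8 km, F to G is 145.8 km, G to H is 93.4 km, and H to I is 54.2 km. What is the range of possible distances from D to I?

0 ≤ DI ≤ 463.6 km

The maximum is all hops collinear in one direction: 114.4 + 55.8 + 145.8 + 93.4 + 54.2 = 463.6.
The longest hop is 145.8; the others sum to 317.8. Since 145.8 ≤ 317.8, the path can fold back on itself completely, so the minimum distance is 0.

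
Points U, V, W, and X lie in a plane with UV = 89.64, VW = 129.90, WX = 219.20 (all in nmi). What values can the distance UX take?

The maximum is all hops collinear in one direction: 89.64 + 129.90 + 219.20 = 438.74.
The longest hop is 219.20; the others sum to 219.54. Since 219.20 ≤ 219.54, the path can fold back on itself completely, so the minimum distance is 0.

0 ≤ UX ≤ 438.74 nmi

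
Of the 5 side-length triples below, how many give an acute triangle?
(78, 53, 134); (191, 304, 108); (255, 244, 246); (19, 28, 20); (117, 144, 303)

(78,53,134): 53+78 ≤ 134, not a triangle
(191,304,108): 108+191 ≤ 304, not a triangle
(255,244,246): 244²+246² = 120052 > 65025 = 255² → acute
(19,28,20): 19²+20² = 761 < 784 = 28² → obtuse
(117,144,303): 117+144 ≤ 303, not a triangle
1 of the 5 is acute.

1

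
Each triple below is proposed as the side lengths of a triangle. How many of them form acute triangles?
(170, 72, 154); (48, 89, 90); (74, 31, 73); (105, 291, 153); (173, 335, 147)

2

(170,72,154): 72²+154² = 28900 = 170² → right
(48,89,90): 48²+89² = 10225 > 8100 = 90² → acute
(74,31,73): 31²+73² = 6290 > 5476 = 74² → acute
(105,291,153): 105+153 ≤ 291, not a triangle
(173,335,147): 147+173 ≤ 335, not a triangle
2 of the 5 are acute.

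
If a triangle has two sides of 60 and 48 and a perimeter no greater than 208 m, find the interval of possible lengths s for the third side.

12 < s ≤ 100 m

Triangle inequality alone gives 12 < s < 108.
The perimeter condition gives s ≤ 208 − 60 − 48 = 100.
Intersecting the two: 12 < s ≤ 100.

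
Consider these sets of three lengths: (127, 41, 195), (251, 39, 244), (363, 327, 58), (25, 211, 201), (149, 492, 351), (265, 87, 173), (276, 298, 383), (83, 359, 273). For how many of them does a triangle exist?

5

(41,127,195): 41+127 ≤ 195 → not valid
(39,244,251): 39+244 > 251 → valid
(58,327,363): 58+327 > 363 → valid
(25,201,211): 25+201 > 211 → valid
(149,351,492): 149+351 > 492 → valid
(87,173,265): 87+173 ≤ 265 → not valid
(276,298,383): 276+298 > 383 → valid
(83,273,359): 83+273 ≤ 359 → not valid
5 of the 8 triples form a triangle.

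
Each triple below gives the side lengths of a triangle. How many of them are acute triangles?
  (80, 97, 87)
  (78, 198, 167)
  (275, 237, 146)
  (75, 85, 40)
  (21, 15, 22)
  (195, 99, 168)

3

(80,97,87): 80²+87² = 13969 > 9409 = 97² → acute
(78,198,167): 78²+167² = 33973 < 39204 = 198² → obtuse
(275,237,146): 146²+237² = 77485 > 75625 = 275² → acute
(75,85,40): 40²+75² = 7225 = 85² → right
(21,15,22): 15²+21² = 666 > 484 = 22² → acute
(195,99,168): 99²+168² = 38025 = 195² → right
3 of the 6 are acute.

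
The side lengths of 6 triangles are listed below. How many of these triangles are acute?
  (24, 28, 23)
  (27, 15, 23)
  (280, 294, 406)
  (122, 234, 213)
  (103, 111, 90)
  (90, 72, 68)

(24,28,23): 23²+24² = 1105 > 784 = 28² → acute
(27,15,23): 15²+23² = 754 > 729 = 27² → acute
(280,294,406): 280²+294² = 164836 = 406² → right
(122,234,213): 122²+213² = 60253 > 54756 = 234² → acute
(103,111,90): 90²+103² = 18709 > 12321 = 111² → acute
(90,72,68): 68²+72² = 9808 > 8100 = 90² → acute
5 of the 6 are acute.

5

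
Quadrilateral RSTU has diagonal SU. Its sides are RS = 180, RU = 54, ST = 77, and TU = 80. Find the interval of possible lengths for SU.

From triangle RSU: |180 − 54| < SU < 180 + 54, i.e. 126 < SU < 234.
From triangle TSU: 3 < SU < 157.
Both must hold, so SU lies in the intersection.

126 < SU < 157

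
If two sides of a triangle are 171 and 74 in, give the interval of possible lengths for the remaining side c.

By the triangle inequality, c must be less than 171 + 74 = 245 and greater than |171 − 74| = 97.

97 < c < 245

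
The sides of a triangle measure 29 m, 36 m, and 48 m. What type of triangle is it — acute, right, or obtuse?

obtuse

Compare the square of the longest side to the sum of squares of the other two: 29² + 36² = 2137 < 2304 = 48².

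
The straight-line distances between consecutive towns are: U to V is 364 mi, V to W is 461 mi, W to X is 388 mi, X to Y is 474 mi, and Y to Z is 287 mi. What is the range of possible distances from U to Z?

The maximum is all hops collinear in one direction: 364 + 461 + 388 + 474 + 287 = 1974.
The longest hop is 474; the others sum to 1500. Since 474 ≤ 1500, the path can fold back on itself completely, so the minimum distance is 0.

0 ≤ UZ ≤ 1974 mi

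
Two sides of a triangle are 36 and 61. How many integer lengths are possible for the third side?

71

The third side lies in the open interval (25, 97).
Integers from 26 to 96 inclusive: 96 − 26 + 1 = 71.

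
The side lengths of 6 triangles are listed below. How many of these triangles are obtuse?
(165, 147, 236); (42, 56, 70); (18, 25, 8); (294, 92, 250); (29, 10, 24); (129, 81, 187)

(165,147,236): 147²+165² = 48834 < 55696 = 236² → obtuse
(42,56,70): 42²+56² = 4900 = 70² → right
(18,25,8): 8²+18² = 388 < 625 = 25² → obtuse
(294,92,250): 92²+250² = 70964 < 86436 = 294² → obtuse
(29,10,24): 10²+24² = 676 < 841 = 29² → obtuse
(129,81,187): 81²+129² = 23202 < 34969 = 187² → obtuse
5 of the 6 are obtuse.

5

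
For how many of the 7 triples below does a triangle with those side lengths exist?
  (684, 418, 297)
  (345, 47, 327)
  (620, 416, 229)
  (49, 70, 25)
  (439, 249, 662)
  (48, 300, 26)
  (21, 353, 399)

(297,418,684): 297+418 > 684 → valid
(47,327,345): 47+327 > 345 → valid
(229,416,620): 229+416 > 620 → valid
(25,49,70): 25+49 > 70 → valid
(249,439,662): 249+439 > 662 → valid
(26,48,300): 26+48 ≤ 300 → not valid
(21,353,399): 21+353 ≤ 399 → not valid
5 of the 7 triples form a triangle.

5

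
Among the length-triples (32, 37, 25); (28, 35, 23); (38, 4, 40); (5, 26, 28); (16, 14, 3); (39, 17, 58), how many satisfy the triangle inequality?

(25,32,37): 25+32 > 37 → valid
(23,28,35): 23+28 > 35 → valid
(4,38,40): 4+38 > 40 → valid
(5,26,28): 5+26 > 28 → valid
(3,14,16): 3+14 > 16 → valid
(17,39,58): 17+39 ≤ 58 → not valid
5 of the 6 triples form a triangle.

5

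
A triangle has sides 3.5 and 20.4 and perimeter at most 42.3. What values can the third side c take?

Triangle inequality alone gives 16.9 < c < 23.9.
The perimeter condition gives c ≤ 42.3 − 3.5 − 20.4 = 18.4.
Intersecting the two: 16.9 < c ≤ 18.4.

16.9 < c ≤ 18.4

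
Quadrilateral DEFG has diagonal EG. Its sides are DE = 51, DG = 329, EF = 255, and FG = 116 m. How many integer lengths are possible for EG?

From triangle DEG: 278 < EG < 380.
From triangle FEG: 139 < EG < 371.
Intersection: 278 < EG < 371, so integers 279 through 370: 92 values.

92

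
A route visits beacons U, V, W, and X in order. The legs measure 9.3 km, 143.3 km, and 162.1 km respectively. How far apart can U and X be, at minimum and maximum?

9.5 ≤ UX ≤ 314.7 km

The maximum is all hops collinear in one direction: 9.3 + 143.3 + 162.1 = 314.7.
The longest hop is 162.1; the others sum to 152.6. Folding the others back against it leaves at least 162.1 − 152.6 = 9.5.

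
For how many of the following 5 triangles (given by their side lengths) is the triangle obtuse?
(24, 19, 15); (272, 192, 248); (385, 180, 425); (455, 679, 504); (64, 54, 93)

(24,19,15): 15²+19² = 586 > 576 = 24² → acute
(272,192,248): 192²+248² = 98368 > 73984 = 272² → acute
(385,180,425): 180²+385² = 180625 = 425² → right
(455,679,504): 455²+504² = 461041 = 679² → right
(64,54,93): 54²+64² = 7012 < 8649 = 93² → obtuse
1 of the 5 is obtuse.

1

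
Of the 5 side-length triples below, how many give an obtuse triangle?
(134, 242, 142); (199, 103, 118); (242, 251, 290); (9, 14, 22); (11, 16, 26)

4

(134,242,142): 134²+142² = 38120 < 58564 = 242² → obtuse
(199,103,118): 103²+118² = 24533 < 39601 = 199² → obtuse
(242,251,290): 242²+251² = 121565 > 84100 = 290² → acute
(9,14,22): 9²+14² = 277 < 484 = 22² → obtuse
(11,16,26): 11²+16² = 377 < 676 = 26² → obtuse
4 of the 5 are obtuse.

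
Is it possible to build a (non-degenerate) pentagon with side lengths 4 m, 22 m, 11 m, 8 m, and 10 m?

Yes

A pentagon exists iff every side is shorter than the sum of the others — equivalently, the longest side is less than the sum of the rest.
Longest side 22 < 33 (sum of the remaining 4), so yes.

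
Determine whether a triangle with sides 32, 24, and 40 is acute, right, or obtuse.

right

Compare the square of the longest side to the sum of squares of the other two: 24² + 32² = 1600 = 40².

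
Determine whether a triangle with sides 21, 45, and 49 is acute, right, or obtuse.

acute

Compare the square of the longest side to the sum of squares of the other two: 21² + 45² = 2466 > 2401 = 49².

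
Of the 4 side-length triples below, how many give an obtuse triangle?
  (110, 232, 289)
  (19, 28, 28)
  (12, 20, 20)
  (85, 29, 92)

2

(110,232,289): 110²+232² = 65924 < 83521 = 289² → obtuse
(19,28,28): 19²+28² = 1145 > 784 = 28² → acute
(12,20,20): 12²+20² = 544 > 400 = 20² → acute
(85,29,92): 29²+85² = 8066 < 8464 = 92² → obtuse
2 of the 4 are obtuse.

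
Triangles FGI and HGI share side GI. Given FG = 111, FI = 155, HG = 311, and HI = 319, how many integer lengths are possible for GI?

221

From triangle FGI: 44 < GI < 266.
From triangle HGI: 8 < GI < 630.
Intersection: 44 < GI < 266, so integers 45 through 265: 221 values.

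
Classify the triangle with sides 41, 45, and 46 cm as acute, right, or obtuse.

Compare the square of the longest side to the sum of squares of the other two: 41² + 45² = 3706 > 2116 = 46².

acute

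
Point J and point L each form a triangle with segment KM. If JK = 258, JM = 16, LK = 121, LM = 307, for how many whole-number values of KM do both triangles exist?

31

From triangle JKM: 242 < KM < 274.
From triangle LKM: 186 < KM < 428.
Intersection: 242 < KM < 274, so integers 243 through 273: 31 values.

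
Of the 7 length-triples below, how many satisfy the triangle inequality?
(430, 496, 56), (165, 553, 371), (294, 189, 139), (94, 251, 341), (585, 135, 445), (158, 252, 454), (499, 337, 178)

(56,430,496): 56+430 ≤ 496 → not valid
(165,371,553): 165+371 ≤ 553 → not valid
(139,189,294): 139+189 > 294 → valid
(94,251,341): 94+251 > 341 → valid
(135,445,585): 135+445 ≤ 585 → not valid
(158,252,454): 158+252 ≤ 454 → not valid
(178,337,499): 178+337 > 499 → valid
3 of the 7 triples form a triangle.

3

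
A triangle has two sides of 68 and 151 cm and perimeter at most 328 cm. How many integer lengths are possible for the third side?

Triangle inequality: 83 < x < 219. Perimeter ≤ 328 gives x ≤ 328 − 68 − 151 = 109.
So 83 < x ≤ 109; integers 84 through 109: 26 values.

26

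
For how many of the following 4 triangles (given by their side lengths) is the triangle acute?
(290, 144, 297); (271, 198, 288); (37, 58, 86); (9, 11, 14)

3

(290,144,297): 144²+290² = 104836 > 88209 = 297² → acute
(271,198,288): 198²+271² = 112645 > 82944 = 288² → acute
(37,58,86): 37²+58² = 4733 < 7396 = 86² → obtuse
(9,11,14): 9²+11² = 202 > 196 = 14² → acute
3 of the 4 are acute.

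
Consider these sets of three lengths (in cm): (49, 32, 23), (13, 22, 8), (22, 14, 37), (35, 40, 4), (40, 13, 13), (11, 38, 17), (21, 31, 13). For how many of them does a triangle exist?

2

(23,32,49): 23+32 > 49 → valid
(8,13,22): 8+13 ≤ 22 → not valid
(14,22,37): 14+22 ≤ 37 → not valid
(4,35,40): 4+35 ≤ 40 → not valid
(13,13,40): 13+13 ≤ 40 → not valid
(11,17,38): 11+17 ≤ 38 → not valid
(13,21,31): 13+21 > 31 → valid
2 of the 7 triples form a triangle.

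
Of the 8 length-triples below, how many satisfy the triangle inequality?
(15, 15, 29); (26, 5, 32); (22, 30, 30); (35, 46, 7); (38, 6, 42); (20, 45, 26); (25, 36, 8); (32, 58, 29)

5

(15,15,29): 15+15 > 29 → valid
(5,26,32): 5+26 ≤ 32 → not valid
(22,30,30): 22+30 > 30 → valid
(7,35,46): 7+35 ≤ 46 → not valid
(6,38,42): 6+38 > 42 → valid
(20,26,45): 20+26 > 45 → valid
(8,25,36): 8+25 ≤ 36 → not valid
(29,32,58): 29+32 > 58 → valid
5 of the 8 triples form a triangle.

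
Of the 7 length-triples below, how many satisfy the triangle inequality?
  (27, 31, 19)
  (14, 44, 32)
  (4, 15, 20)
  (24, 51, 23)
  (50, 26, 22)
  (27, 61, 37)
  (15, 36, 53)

3

(19,27,31): 19+27 > 31 → valid
(14,32,44): 14+32 > 44 → valid
(4,15,20): 4+15 ≤ 20 → not valid
(23,24,51): 23+24 ≤ 51 → not valid
(22,26,50): 22+26 ≤ 50 → not valid
(27,37,61): 27+37 > 61 → valid
(15,36,53): 15+36 ≤ 53 → not valid
3 of the 7 triples form a triangle.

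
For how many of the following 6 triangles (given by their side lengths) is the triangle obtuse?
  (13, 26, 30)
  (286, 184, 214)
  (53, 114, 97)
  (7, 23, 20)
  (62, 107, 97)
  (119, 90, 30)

5

(13,26,30): 13²+26² = 845 < 900 = 30² → obtuse
(286,184,214): 184²+214² = 79652 < 81796 = 286² → obtuse
(53,114,97): 53²+97² = 12218 < 12996 = 114² → obtuse
(7,23,20): 7²+20² = 449 < 529 = 23² → obtuse
(62,107,97): 62²+97² = 13253 > 11449 = 107² → acute
(119,90,30): 30²+90² = 9000 < 14161 = 119² → obtuse
5 of the 6 are obtuse.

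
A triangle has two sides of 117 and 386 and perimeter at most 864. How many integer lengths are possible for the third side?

Triangle inequality: 269 < x < 503. Perimeter ≤ 864 gives x ≤ 864 − 117 − 386 = 361.
So 269 < x ≤ 361; integers 270 through 361: 92 values.

92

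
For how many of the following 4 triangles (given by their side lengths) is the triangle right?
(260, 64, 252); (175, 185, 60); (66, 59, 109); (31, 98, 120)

2

(260,64,252): 64²+252² = 67600 = 260² → right
(175,185,60): 60²+175² = 34225 = 185² → right
(66,59,109): 59²+66² = 7837 < 11881 = 109² → obtuse
(31,98,120): 31²+98² = 10565 < 14400 = 120² → obtuse
2 of the 4 are right.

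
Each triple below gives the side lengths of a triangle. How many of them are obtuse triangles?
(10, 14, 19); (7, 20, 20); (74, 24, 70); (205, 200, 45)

1

(10,14,19): 10²+14² = 296 < 361 = 19² → obtuse
(7,20,20): 7²+20² = 449 > 400 = 20² → acute
(74,24,70): 24²+70² = 5476 = 74² → right
(205,200,45): 45²+200² = 42025 = 205² → right
1 of the 4 is obtuse.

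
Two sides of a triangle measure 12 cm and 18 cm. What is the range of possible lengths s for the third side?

By the triangle inequality, s must be less than 12 + 18 = 30 and greater than |12 − 18| = 6.

6 < s < 30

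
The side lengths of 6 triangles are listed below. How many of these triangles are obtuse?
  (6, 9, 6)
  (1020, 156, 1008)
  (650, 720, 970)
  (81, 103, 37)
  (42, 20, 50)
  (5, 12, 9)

(6,9,6): 6²+6² = 72 < 81 = 9² → obtuse
(1020,156,1008): 156²+1008² = 1040400 = 1020² → right
(650,720,970): 650²+720² = 940900 = 970² → right
(81,103,37): 37²+81² = 7930 < 10609 = 103² → obtuse
(42,20,50): 20²+42² = 2164 < 2500 = 50² → obtuse
(5,12,9): 5²+9² = 106 < 144 = 12² → obtuse
4 of the 6 are obtuse.

4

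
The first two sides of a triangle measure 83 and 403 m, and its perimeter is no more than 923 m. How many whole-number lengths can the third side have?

117

Triangle inequality: 320 < x < 486. Perimeter ≤ 923 gives x ≤ 923 − 83 − 403 = 437.
So 320 < x ≤ 437; integers 321 through 437: 117 values.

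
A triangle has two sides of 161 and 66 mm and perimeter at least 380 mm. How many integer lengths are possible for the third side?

74

Triangle inequality: 95 < x < 227. Perimeter ≥ 380 gives x ≥ 380 − 161 − 66 = 153.
So 153 ≤ x < 227; integers 153 through 226: 74 values.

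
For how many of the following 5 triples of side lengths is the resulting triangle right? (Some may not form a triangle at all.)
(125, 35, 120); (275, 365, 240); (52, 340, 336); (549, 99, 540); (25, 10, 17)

(125,35,120): 35²+120² = 15625 = 125² → right
(275,365,240): 240²+275² = 133225 = 365² → right
(52,340,336): 52²+336² = 115600 = 340² → right
(549,99,540): 99²+540² = 301401 = 549² → right
(25,10,17): 10²+17² = 389 < 625 = 25² → obtuse
4 of the 5 are right.

4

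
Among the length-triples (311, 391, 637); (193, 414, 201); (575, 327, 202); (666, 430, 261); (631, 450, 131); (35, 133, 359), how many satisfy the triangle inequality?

(311,391,637): 311+391 > 637 → valid
(193,201,414): 193+201 ≤ 414 → not valid
(202,327,575): 202+327 ≤ 575 → not valid
(261,430,666): 261+430 > 666 → valid
(131,450,631): 131+450 ≤ 631 → not valid
(35,133,359): 35+133 ≤ 359 → not valid
2 of the 6 triples form a triangle.

2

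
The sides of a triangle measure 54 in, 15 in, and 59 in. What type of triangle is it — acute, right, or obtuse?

obtuse

Compare the square of the longest side to the sum of squares of the other two: 15² + 54² = 3141 < 3481 = 59².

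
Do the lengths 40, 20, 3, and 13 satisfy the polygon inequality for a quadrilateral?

No

For a quadrilateral, each side must be shorter than the sum of the others.
Here the longest side is 40, but the remaining 3 sides sum to only 36.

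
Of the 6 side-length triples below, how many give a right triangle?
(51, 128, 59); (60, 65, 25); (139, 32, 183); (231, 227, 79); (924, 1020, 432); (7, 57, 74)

2

(51,128,59): 51+59 ≤ 128, not a triangle
(60,65,25): 25²+60² = 4225 = 65² → right
(139,32,183): 32+139 ≤ 183, not a triangle
(231,227,79): 79²+227² = 57770 > 53361 = 231² → acute
(924,1020,432): 432²+924² = 1040400 = 1020² → right
(7,57,74): 7+57 ≤ 74, not a triangle
2 of the 6 are right.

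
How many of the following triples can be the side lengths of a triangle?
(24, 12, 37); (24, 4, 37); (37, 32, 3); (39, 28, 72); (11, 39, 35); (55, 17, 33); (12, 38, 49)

(12,24,37): 12+24 ≤ 37 → not valid
(4,24,37): 4+24 ≤ 37 → not valid
(3,32,37): 3+32 ≤ 37 → not valid
(28,39,72): 28+39 ≤ 72 → not valid
(11,35,39): 11+35 > 39 → valid
(17,33,55): 17+33 ≤ 55 → not valid
(12,38,49): 12+38 > 49 → valid
2 of the 7 triples form a triangle.

2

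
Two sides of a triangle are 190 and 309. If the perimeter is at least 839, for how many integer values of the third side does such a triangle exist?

Triangle inequality: 119 < x < 499. Perimeter ≥ 839 gives x ≥ 839 − 190 − 309 = 340.
So 340 ≤ x < 499; integers 340 through 498: 159 values.

159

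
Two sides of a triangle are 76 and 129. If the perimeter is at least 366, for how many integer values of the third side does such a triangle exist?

44

Triangle inequality: 53 < x < 205. Perimeter ≥ 366 gives x ≥ 366 − 76 − 129 = 161.
So 161 ≤ x < 205; integers 161 through 204: 44 values.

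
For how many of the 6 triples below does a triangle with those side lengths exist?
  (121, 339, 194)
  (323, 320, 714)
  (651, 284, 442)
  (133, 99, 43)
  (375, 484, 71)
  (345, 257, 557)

3

(121,194,339): 121+194 ≤ 339 → not valid
(320,323,714): 320+323 ≤ 714 → not valid
(284,442,651): 284+442 > 651 → valid
(43,99,133): 43+99 > 133 → valid
(71,375,484): 71+375 ≤ 484 → not valid
(257,345,557): 257+345 > 557 → valid
3 of the 6 triples form a triangle.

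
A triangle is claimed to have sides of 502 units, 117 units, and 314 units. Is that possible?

The longest side is 502, but the other two sum to only 431.
431 < 502, so the triangle inequality fails.

No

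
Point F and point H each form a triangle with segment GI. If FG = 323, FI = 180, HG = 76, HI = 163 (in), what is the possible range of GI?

From triangle FGI: |323 − 180| < GI < 323 + 180, i.e. 143 < GI < 503.
From triangle HGI: 87 < GI < 239.
Both must hold, so GI lies in the intersection.

143 < GI < 239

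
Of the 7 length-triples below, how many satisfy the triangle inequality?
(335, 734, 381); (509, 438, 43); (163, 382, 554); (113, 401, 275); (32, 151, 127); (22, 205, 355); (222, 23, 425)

(335,381,734): 335+381 ≤ 734 → not valid
(43,438,509): 43+438 ≤ 509 → not valid
(163,382,554): 163+382 ≤ 554 → not valid
(113,275,401): 113+275 ≤ 401 → not valid
(32,127,151): 32+127 > 151 → valid
(22,205,355): 22+205 ≤ 355 → not valid
(23,222,425): 23+222 ≤ 425 → not valid
1 of the 7 triples forms a triangle.

1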